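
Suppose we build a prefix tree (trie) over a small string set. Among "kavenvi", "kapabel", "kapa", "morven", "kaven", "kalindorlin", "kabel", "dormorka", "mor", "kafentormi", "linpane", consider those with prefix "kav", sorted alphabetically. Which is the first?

kaven

DFS of the "kav" subtree visits, in order: "kaven", "kavenvi"
Position 1: kaven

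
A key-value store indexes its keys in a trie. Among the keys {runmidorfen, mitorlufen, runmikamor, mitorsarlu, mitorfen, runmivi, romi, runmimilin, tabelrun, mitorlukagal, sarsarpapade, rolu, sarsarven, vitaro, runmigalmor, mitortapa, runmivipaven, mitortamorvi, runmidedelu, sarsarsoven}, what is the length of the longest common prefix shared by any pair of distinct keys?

7

Equivalently: take the maximum, over all pairs, of their longest common prefix length.
e.g. "mitorlufen" and "mitorlukagal" share the prefix "mitorlu" of length 7; no pair shares a longer one.
Longest shared-prefix length: 7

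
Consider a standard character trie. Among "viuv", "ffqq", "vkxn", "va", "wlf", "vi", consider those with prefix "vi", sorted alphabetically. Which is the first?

Filter for "vi…" and sort: "vi", "viuv"
The 1st is vi.

vi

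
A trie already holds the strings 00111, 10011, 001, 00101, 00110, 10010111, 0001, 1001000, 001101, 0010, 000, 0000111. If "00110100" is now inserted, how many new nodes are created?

2

The longest prefix of "00110100" already in the trie is "001101" (length 6).
Each of the 2 remaining characters creates one node.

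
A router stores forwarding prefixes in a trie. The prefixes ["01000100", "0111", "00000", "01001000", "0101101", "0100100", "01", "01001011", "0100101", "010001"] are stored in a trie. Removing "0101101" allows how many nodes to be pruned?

A node on "0101101"'s path can go only if nothing else ends at it or branches off below it.
The suffix "1101" (4 nodes) is used only by "0101101"; the node for "010" still has the child "0", so pruning stops there.
Nodes removed: 4

4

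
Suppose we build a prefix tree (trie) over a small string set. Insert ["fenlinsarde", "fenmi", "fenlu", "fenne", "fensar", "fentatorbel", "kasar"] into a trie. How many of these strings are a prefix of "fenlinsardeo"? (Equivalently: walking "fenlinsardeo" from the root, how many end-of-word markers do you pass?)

1

Check each prefix of "fenlinsardeo" against the stored set — each match is an end-marker on the path.
Prefixes of the query that are stored words: "fenlinsarde"
Count: 1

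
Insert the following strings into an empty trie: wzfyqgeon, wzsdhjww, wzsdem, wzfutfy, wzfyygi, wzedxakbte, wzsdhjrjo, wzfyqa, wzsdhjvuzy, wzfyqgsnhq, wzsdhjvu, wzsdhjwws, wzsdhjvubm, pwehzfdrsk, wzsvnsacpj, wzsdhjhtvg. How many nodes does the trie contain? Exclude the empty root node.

Trace insertions, counting only characters that open a new branch:
  "wzfyqgeon" → 9 new (w, z, f, y, q, g, e, o, n)
  "wzsdhjww" → prefix "wz" already present; 6 new (s, d, h, j, w, w)
  "wzsdem" → prefix "wzsd" already present; 2 new (e, m)
  "wzfutfy" → prefix "wzf" already present; 4 new (u, t, f, y)
  "wzfyygi" → prefix "wzfy" already present; 3 new (y, g, i)
  "wzedxakbte" → prefix "wz" already present; 8 new (e, d, x, a, k, b, t, e)
  "wzsdhjrjo" → prefix "wzsdhj" already present; 3 new (r, j, o)
  "wzfyqa" → prefix "wzfyq" already present; 1 new (a)
  "wzsdhjvuzy" → prefix "wzsdhj" already present; 4 new (v, u, z, y)
  "wzfyqgsnhq" → prefix "wzfyqg" already present; 4 new (s, n, h, q)
  "wzsdhjvu" → prefix "wzsdhjvu" already present; 0 new (none)
  "wzsdhjwws" → prefix "wzsdhjww" already present; 1 new (s)
  "wzsdhjvubm" → prefix "wzsdhjvu" already present; 2 new (b, m)
  "pwehzfdrsk" → 10 new (p, w, e, h, z, f, d, r, s, k)
  "wzsvnsacpj" → prefix "wzs" already present; 7 new (v, n, s, a, c, p, j)
  "wzsdhjhtvg" → prefix "wzsdhj" already present; 4 new (h, t, v, g)
Total nodes = 9 + 6 + 2 + 4 + 3 + 8 + 3 + 1 + 4 + 4 + 0 + 1 + 2 + 10 + 7 + 4 = 68

68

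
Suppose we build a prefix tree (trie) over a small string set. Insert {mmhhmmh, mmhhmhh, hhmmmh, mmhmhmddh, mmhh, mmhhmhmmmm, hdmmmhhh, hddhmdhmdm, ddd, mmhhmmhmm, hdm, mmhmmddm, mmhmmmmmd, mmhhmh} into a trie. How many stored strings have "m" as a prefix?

Traverse to the node for "m", then collect every word in that subtree.
Words under "m": mmhh, mmhhmh, mmhhmhh, mmhhmhmmmm, mmhhmmh, mmhhmmhmm, mmhmhmddh, mmhmmddm, mmhmmmmmd
Count: 9

9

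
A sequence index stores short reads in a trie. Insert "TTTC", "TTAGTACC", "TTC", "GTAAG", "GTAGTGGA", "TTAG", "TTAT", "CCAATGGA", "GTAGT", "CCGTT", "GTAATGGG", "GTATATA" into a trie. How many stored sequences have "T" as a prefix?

Filter for entries beginning with "T":
Matches: "TTAG", "TTAGTACC", "TTAT", "TTC", "TTTC"
Count: 5

5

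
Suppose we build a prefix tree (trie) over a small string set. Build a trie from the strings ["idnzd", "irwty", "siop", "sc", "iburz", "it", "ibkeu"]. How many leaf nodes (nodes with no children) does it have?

Leaves are exactly the stored words that no other stored word extends.
Those words: "ibkeu", "iburz", "idnzd", "irwty", "it", "sc", "siop"
Leaf count: 7

7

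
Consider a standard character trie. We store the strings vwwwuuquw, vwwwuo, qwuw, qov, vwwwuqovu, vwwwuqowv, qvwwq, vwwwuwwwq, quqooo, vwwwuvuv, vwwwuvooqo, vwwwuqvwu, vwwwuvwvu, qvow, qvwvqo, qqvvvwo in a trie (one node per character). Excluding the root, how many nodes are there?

For each word, the new-node count is its length minus the longest prefix already in the trie:
  "vwwwuuquw" → 9 new (v, w, w, w, u, u, q, u, w)
  "vwwwuo" → prefix "vwwwu" already present; 1 new (o)
  "qwuw" → 4 new (q, w, u, w)
  "qov" → prefix "q" already present; 2 new (o, v)
  "vwwwuqovu" → prefix "vwwwu" already present; 4 new (q, o, v, u)
  "vwwwuqowv" → prefix "vwwwuqo" already present; 2 new (w, v)
  "qvwwq" → prefix "q" already present; 4 new (v, w, w, q)
  "vwwwuwwwq" → prefix "vwwwu" already present; 4 new (w, w, w, q)
  "quqooo" → prefix "q" already present; 5 new (u, q, o, o, o)
  "vwwwuvuv" → prefix "vwwwu" already present; 3 new (v, u, v)
  "vwwwuvooqo" → prefix "vwwwuv" already present; 4 new (o, o, q, o)
  "vwwwuqvwu" → prefix "vwwwuq" already present; 3 new (v, w, u)
  "vwwwuvwvu" → prefix "vwwwuv" already present; 3 new (w, v, u)
  "qvow" → prefix "qv" already present; 2 new (o, w)
  "qvwvqo" → prefix "qvw" already present; 3 new (v, q, o)
  "qqvvvwo" → prefix "q" already present; 6 new (q, v, v, v, w, o)
Total nodes = 9 + 1 + 4 + 2 + 4 + 2 + 4 + 4 + 5 + 3 + 4 + 3 + 3 + 2 + 3 + 6 = 59

59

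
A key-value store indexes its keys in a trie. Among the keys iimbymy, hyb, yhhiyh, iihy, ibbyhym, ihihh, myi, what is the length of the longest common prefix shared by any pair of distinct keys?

2

Look for the deepest trie node that still has at least two words in its subtree.
e.g. "iihy" and "iimbymy" share the prefix "ii" of length 2; no pair shares a longer one.
Longest shared-prefix length: 2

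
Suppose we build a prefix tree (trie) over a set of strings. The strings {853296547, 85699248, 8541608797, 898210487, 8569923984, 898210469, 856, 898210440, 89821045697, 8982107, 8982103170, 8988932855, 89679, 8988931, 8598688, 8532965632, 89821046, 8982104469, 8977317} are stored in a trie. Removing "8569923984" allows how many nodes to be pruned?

4

A node on "8569923984"'s path can go only if nothing else ends at it or branches off below it.
The suffix "3984" (4 nodes) is used only by "8569923984"; the node for "856992" still has the child "4", so pruning stops there.
Nodes removed: 4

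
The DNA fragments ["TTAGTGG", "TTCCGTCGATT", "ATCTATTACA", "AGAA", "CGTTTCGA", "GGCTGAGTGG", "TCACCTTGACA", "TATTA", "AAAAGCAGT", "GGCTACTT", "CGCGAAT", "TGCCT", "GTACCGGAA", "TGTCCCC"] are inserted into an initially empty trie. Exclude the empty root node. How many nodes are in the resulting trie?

95

Insert word by word; a character creates a node only if that edge doesn't already exist:
  "TTAGTGG" → 7 new (T, T, A, G, T, G, G)
  "TTCCGTCGATT" → prefix "TT" already present; 9 new (C, C, G, T, C, G, A, T, T)
  "ATCTATTACA" → 10 new (A, T, C, T, A, T, T, A, C, A)
  "AGAA" → prefix "A" already present; 3 new (G, A, A)
  "CGTTTCGA" → 8 new (C, G, T, T, T, C, G, A)
  "GGCTGAGTGG" → 10 new (G, G, C, T, G, A, G, T, G, G)
  "TCACCTTGACA" → prefix "T" already present; 10 new (C, A, C, C, T, T, G, A, C, A)
  "TATTA" → prefix "T" already present; 4 new (A, T, T, A)
  "AAAAGCAGT" → prefix "A" already present; 8 new (A, A, A, G, C, A, G, T)
  "GGCTACTT" → prefix "GGCT" already present; 4 new (A, C, T, T)
  "CGCGAAT" → prefix "CG" already present; 5 new (C, G, A, A, T)
  "TGCCT" → prefix "T" already present; 4 new (G, C, C, T)
  "GTACCGGAA" → prefix "G" already present; 8 new (T, A, C, C, G, G, A, A)
  "TGTCCCC" → prefix "TG" already present; 5 new (T, C, C, C, C)
Total nodes = 7 + 9 + 10 + 3 + 8 + 10 + 10 + 4 + 8 + 4 + 5 + 4 + 8 + 5 = 95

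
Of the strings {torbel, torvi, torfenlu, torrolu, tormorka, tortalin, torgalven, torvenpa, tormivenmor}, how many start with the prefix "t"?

Walk to "t"; the words in its subtree are exactly those with that prefix.
Words under "t": torbel, torfenlu, torgalven, tormivenmor, tormorka, torrolu, tortalin, torvenpa, torvi
Count: 9

9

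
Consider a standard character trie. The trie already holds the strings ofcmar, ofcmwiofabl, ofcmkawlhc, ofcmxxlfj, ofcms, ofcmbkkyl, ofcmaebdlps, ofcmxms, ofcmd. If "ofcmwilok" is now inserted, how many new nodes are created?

3

The longest prefix of "ofcmwilok" already in the trie is "ofcmwi" (length 6).
Each of the 3 remaining characters creates one node.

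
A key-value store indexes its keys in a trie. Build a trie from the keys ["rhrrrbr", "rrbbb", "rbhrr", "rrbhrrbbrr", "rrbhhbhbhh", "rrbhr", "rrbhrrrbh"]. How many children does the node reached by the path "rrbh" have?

The children of the "rrbh" node are the distinct next characters among strings starting with "rrbh".
Distinct next characters after "rrbh": h, r.
That node has 2 child edges.

2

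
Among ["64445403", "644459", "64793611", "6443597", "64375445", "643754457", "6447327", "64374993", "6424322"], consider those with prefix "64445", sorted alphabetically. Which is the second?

644459

Words with prefix "64445", in lexicographic order: "64445403", "644459"
Position 2: 644459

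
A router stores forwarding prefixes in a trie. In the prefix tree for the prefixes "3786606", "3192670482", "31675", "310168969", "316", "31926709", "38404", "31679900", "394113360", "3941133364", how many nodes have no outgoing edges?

9

A leaf is a node with no children — equivalently, the end of a word that is not a proper prefix of any other stored word.
Those words: "310168969", "31675", "31679900", "3192670482", "31926709", "3786606", "38404", "3941133364", "394113360"
Leaf count: 9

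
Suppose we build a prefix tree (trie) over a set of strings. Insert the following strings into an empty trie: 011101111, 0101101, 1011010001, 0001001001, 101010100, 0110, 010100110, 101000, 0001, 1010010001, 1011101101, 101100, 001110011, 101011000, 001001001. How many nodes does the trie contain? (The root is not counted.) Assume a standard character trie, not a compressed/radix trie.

76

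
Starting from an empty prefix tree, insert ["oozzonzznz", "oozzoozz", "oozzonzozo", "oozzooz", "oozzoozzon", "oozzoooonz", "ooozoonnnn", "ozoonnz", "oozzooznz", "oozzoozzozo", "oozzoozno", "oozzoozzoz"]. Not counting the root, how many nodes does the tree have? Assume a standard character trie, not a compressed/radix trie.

Insert word by word; a character creates a node only if that edge doesn't already exist:
  "oozzonzznz" → 10 new (o, o, z, z, o, n, z, z, n, z)
  "oozzoozz" → prefix "oozzo" already present; 3 new (o, z, z)
  "oozzonzozo" → prefix "oozzonz" already present; 3 new (o, z, o)
  "oozzooz" → prefix "oozzooz" already present; 0 new (none)
  "oozzoozzon" → prefix "oozzoozz" already present; 2 new (o, n)
  "oozzoooonz" → prefix "oozzoo" already present; 4 new (o, o, n, z)
  "ooozoonnnn" → prefix "oo" already present; 8 new (o, z, o, o, n, n, n, n)
  "ozoonnz" → prefix "o" already present; 6 new (z, o, o, n, n, z)
  "oozzooznz" → prefix "oozzooz" already present; 2 new (n, z)
  "oozzoozzozo" → prefix "oozzoozzo" already present; 2 new (z, o)
  "oozzoozno" → prefix "oozzoozn" already present; 1 new (o)
  "oozzoozzoz" → prefix "oozzoozzoz" already present; 0 new (none)
Total nodes = 10 + 3 + 3 + 0 + 2 + 4 + 8 + 6 + 2 + 2 + 1 + 0 = 41

41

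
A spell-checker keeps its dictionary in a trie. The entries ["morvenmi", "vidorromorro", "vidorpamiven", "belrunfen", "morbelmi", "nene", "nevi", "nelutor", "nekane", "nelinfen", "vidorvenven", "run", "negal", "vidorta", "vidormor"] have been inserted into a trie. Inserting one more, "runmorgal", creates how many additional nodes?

The longest prefix of "runmorgal" already in the trie is "run" (length 3).
So 9 − 3 = 6 new nodes.

6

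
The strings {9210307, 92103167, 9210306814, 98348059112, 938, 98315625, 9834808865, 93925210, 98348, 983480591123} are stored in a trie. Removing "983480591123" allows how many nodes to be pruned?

1

After clearing the end-marker at "983480591123", prune upward until reaching a node still needed by another word.
The suffix "3" (1 node) is used only by "983480591123"; "98348059112" is itself a stored word, so pruning stops there.
Nodes removed: 1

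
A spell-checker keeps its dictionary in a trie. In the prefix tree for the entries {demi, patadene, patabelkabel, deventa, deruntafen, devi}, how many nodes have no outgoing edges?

6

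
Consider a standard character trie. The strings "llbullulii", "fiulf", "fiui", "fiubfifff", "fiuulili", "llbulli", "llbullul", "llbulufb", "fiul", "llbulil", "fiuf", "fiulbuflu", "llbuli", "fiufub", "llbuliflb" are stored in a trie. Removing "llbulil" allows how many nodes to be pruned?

Walk "llbulil" from the leaf back toward the root, removing each node that no remaining word uses.
The suffix "l" (1 node) is used only by "llbulil"; the node for "llbuli" still has the child "f", so pruning stops there.
Nodes removed: 1

1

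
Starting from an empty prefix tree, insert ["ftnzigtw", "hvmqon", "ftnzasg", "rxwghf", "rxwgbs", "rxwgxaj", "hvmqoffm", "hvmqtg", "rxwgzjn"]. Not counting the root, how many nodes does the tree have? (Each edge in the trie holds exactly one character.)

Trie structure (* marks end of a word):
(root)
├─ f
│  └─ t
│     └─ n
│        └─ z
│           ├─ a
│           │  └─ s
│           │     └─ g *
│           └─ i
│              └─ g
│                 └─ t
│                    └─ w *
├─ h
│  └─ v
│     └─ m
│        └─ q
│           ├─ o
│           │  ├─ f
│           │  │  └─ f
│           │  │     └─ m *
│           │  └─ n *
│           └─ t
│              └─ g *
└─ r
   └─ x
      └─ w
         └─ g
            ├─ b
            │  └─ s *
            ├─ h
            │  └─ f *
            ├─ x
            │  └─ a
            │     └─ j *
            └─ z
               └─ j
                  └─ n *
Counting every labelled node above: 36.

36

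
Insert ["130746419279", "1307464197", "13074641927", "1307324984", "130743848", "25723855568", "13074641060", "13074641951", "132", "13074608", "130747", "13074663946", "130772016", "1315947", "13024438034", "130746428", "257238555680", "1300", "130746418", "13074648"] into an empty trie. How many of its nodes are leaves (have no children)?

18

A leaf is a node with no children — equivalently, the end of a word that is not a proper prefix of any other stored word.
Those words: "1300", "13024438034", "1307324984", "130743848", "13074608", "13074641060", "130746418", "130746419279", "13074641951", "1307464197", "130746428", "13074648", "13074663946", "130747", "130772016", "1315947", "132", "257238555680"
Leaf count: 18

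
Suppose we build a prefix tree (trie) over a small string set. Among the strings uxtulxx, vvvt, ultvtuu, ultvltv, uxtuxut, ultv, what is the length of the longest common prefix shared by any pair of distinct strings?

The deepest shared node is where two words last agree before diverging.
e.g. "ultv" and "ultvltv" share the prefix "ultv" of length 4; no pair shares a longer one.
Longest shared-prefix length: 4

4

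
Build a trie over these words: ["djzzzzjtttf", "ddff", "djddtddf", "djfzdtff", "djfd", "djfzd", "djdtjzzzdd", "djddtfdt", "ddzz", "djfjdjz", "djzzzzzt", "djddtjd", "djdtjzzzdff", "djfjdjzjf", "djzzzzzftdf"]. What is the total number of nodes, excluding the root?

For each word, the new-node count is its length minus the longest prefix already in the trie:
  "djzzzzjtttf" → 11 new (d, j, z, z, z, z, j, t, t, t, f)
  "ddff" → prefix "d" already present; 3 new (d, f, f)
  "djddtddf" → prefix "dj" already present; 6 new (d, d, t, d, d, f)
  "djfzdtff" → prefix "dj" already present; 6 new (f, z, d, t, f, f)
  "djfd" → prefix "djf" already present; 1 new (d)
  "djfzd" → prefix "djfzd" already present; 0 new (none)
  "djdtjzzzdd" → prefix "djd" already present; 7 new (t, j, z, z, z, d, d)
  "djddtfdt" → prefix "djddt" already present; 3 new (f, d, t)
  "ddzz" → prefix "dd" already present; 2 new (z, z)
  "djfjdjz" → prefix "djf" already present; 4 new (j, d, j, z)
  "djzzzzzt" → prefix "djzzzz" already present; 2 new (z, t)
  "djddtjd" → prefix "djddt" already present; 2 new (j, d)
  "djdtjzzzdff" → prefix "djdtjzzzd" already present; 2 new (f, f)
  "djfjdjzjf" → prefix "djfjdjz" already present; 2 new (j, f)
  "djzzzzzftdf" → prefix "djzzzzz" already present; 4 new (f, t, d, f)
Total nodes = 11 + 3 + 6 + 6 + 1 + 0 + 7 + 3 + 2 + 4 + 2 + 2 + 2 + 2 + 4 = 55

55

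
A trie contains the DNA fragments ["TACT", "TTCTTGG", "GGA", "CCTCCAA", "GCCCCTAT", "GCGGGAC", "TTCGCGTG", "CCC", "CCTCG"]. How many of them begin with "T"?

3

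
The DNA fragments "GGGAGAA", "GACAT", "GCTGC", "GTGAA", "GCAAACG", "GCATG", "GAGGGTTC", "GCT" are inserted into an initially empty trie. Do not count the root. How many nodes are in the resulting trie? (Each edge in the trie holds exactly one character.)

Trie structure (* marks end of a word):
(root)
└─ G
   ├─ A
   │  ├─ C
   │  │  └─ A
   │  │     └─ T *
   │  └─ G
   │     └─ G
   │        └─ G
   │           └─ T
   │              └─ T
   │                 └─ C *
   ├─ C
   │  ├─ A
   │  │  ├─ A
   │  │  │  └─ A
   │  │  │     └─ C
   │  │  │        └─ G *
   │  │  └─ T
   │  │     └─ G *
   │  └─ T *
   │     └─ G
   │        └─ C *
   ├─ G
   │  └─ G
   │     └─ A
   │        └─ G
   │           └─ A
   │              └─ A *
   └─ T
      └─ G
         └─ A
            └─ A *
Counting every labelled node above: 32.

32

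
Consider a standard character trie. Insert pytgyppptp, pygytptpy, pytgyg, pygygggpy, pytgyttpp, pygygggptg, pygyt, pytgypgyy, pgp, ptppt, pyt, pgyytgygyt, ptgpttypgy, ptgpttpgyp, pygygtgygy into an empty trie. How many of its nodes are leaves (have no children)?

13

A leaf is a node with no children — equivalently, the end of a word that is not a proper prefix of any other stored word.
Those words: "pgp", "pgyytgygyt", "ptgpttpgyp", "ptgpttypgy", "ptppt", "pygygggptg", "pygygggpy", "pygygtgygy", "pygytptpy", "pytgyg", "pytgypgyy", "pytgyppptp", "pytgyttpp"
Leaf count: 13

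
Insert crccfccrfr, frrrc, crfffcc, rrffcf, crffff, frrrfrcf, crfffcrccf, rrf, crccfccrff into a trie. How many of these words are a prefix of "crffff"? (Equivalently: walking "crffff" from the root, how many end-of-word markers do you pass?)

1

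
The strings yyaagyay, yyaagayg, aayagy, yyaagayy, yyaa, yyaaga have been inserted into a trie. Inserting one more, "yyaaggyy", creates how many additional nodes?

Walking "yyaaggyy" from the root, the first 5 characters ("yyaag") follow existing edges; "g" is the first miss.
Each of the 3 remaining characters creates one node.

3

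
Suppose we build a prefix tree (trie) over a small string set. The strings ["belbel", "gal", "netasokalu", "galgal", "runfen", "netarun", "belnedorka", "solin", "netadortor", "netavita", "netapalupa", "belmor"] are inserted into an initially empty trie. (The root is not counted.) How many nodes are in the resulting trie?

62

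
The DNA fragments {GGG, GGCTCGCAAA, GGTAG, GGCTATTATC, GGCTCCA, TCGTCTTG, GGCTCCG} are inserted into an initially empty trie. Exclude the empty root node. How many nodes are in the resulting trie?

31

Trie structure (* marks end of a word):
(root)
├─ G
│  └─ G
│     ├─ C
│     │  └─ T
│     │     ├─ A
│     │     │  └─ T
│     │     │     └─ T
│     │     │        └─ A
│     │     │           └─ T
│     │     │              └─ C *
│     │     └─ C
│     │        ├─ C
│     │        │  ├─ A *
│     │        │  └─ G *
│     │        └─ G
│     │           └─ C
│     │              └─ A
│     │                 └─ A
│     │                    └─ A *
│     ├─ G *
│     └─ T
│        └─ A
│           └─ G *
└─ T
   └─ C
      └─ G
         └─ T
            └─ C
               └─ T
                  └─ T
                     └─ G *
Counting every labelled node above: 31.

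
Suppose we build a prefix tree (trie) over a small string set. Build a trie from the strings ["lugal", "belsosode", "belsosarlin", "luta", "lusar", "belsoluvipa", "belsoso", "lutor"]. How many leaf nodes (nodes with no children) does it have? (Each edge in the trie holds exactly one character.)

7

Leaves are exactly the stored words that no other stored word extends.
Those words: "belsoluvipa", "belsosarlin", "belsosode", "lugal", "lusar", "luta", "lutor"
Leaf count: 7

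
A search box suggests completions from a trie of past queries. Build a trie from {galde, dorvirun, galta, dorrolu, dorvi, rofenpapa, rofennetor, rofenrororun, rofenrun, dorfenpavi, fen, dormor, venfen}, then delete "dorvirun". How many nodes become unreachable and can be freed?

Walk "dorvirun" from the leaf back toward the root, removing each node that no remaining word uses.
The suffix "run" (3 nodes) is used only by "dorvirun"; "dorvi" is itself a stored word, so pruning stops there.
Nodes removed: 3

3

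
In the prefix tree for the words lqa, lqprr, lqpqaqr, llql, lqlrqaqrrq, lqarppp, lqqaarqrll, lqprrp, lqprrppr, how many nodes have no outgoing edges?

6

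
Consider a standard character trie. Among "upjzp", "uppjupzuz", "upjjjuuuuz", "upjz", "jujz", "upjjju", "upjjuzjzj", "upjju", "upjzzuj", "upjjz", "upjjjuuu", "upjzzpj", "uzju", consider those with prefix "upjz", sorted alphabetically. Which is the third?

upjzzpj

Words with prefix "upjz", in lexicographic order: "upjz", "upjzp", "upjzzpj", "upjzzuj"
Position 3: upjzzpj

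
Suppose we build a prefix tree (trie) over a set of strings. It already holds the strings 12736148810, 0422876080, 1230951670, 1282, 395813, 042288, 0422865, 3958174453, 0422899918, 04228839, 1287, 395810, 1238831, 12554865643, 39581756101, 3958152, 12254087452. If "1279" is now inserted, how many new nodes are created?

"127" is already a path in the trie; the remaining "9" must be added.
So 4 − 3 = 1 new nodes.

1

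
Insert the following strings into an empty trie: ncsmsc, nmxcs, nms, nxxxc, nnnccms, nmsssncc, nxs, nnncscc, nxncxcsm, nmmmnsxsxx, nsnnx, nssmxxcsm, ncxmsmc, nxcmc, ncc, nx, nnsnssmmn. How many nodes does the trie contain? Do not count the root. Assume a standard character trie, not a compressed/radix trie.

71

Trace insertions, counting only characters that open a new branch:
  "ncsmsc" → 6 new (n, c, s, m, s, c)
  "nmxcs" → prefix "n" already present; 4 new (m, x, c, s)
  "nms" → prefix "nm" already present; 1 new (s)
  "nxxxc" → prefix "n" already present; 4 new (x, x, x, c)
  "nnnccms" → prefix "n" already present; 6 new (n, n, c, c, m, s)
  "nmsssncc" → prefix "nms" already present; 5 new (s, s, n, c, c)
  "nxs" → prefix "nx" already present; 1 new (s)
  "nnncscc" → prefix "nnnc" already present; 3 new (s, c, c)
  "nxncxcsm" → prefix "nx" already present; 6 new (n, c, x, c, s, m)
  "nmmmnsxsxx" → prefix "nm" already present; 8 new (m, m, n, s, x, s, x, x)
  "nsnnx" → prefix "n" already present; 4 new (s, n, n, x)
  "nssmxxcsm" → prefix "ns" already present; 7 new (s, m, x, x, c, s, m)
  "ncxmsmc" → prefix "nc" already present; 5 new (x, m, s, m, c)
  "nxcmc" → prefix "nx" already present; 3 new (c, m, c)
  "ncc" → prefix "nc" already present; 1 new (c)
  "nx" → prefix "nx" already present; 0 new (none)
  "nnsnssmmn" → prefix "nn" already present; 7 new (s, n, s, s, m, m, n)
Total nodes = 6 + 4 + 1 + 4 + 6 + 5 + 1 + 3 + 6 + 8 + 4 + 7 + 5 + 3 + 1 + 0 + 7 = 71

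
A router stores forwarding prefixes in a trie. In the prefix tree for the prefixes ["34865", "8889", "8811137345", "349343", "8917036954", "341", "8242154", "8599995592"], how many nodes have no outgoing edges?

8

Leaves are exactly the stored words that no other stored word extends.
Those words: "341", "34865", "349343", "8242154", "8599995592", "8811137345", "8889", "8917036954"
Leaf count: 8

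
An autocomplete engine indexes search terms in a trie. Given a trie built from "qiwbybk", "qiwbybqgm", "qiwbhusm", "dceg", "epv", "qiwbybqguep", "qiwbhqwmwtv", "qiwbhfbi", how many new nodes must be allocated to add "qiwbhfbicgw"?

3

"qiwbhfbi" is already a path in the trie; the remaining "cgw" must be added.
New nodes needed: |"qiwbhfbicgw"| − 8 = 11 − 8 = 3.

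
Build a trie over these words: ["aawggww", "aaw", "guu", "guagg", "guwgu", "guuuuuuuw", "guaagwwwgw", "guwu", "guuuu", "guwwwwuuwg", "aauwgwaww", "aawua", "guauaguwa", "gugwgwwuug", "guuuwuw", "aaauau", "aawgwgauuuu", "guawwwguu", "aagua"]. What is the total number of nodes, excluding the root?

83

For each word, the new-node count is its length minus the longest prefix already in the trie:
  "aawggww" → 7 new (a, a, w, g, g, w, w)
  "aaw" → prefix "aaw" already present; 0 new (none)
  "guu" → 3 new (g, u, u)
  "guagg" → prefix "gu" already present; 3 new (a, g, g)
  "guwgu" → prefix "gu" already present; 3 new (w, g, u)
  "guuuuuuuw" → prefix "guu" already present; 6 new (u, u, u, u, u, w)
  "guaagwwwgw" → prefix "gua" already present; 7 new (a, g, w, w, w, g, w)
  "guwu" → prefix "guw" already present; 1 new (u)
  "guuuu" → prefix "guuuu" already present; 0 new (none)
  "guwwwwuuwg" → prefix "guw" already present; 7 new (w, w, w, u, u, w, g)
  "aauwgwaww" → prefix "aa" already present; 7 new (u, w, g, w, a, w, w)
  "aawua" → prefix "aaw" already present; 2 new (u, a)
  "guauaguwa" → prefix "gua" already present; 6 new (u, a, g, u, w, a)
  "gugwgwwuug" → prefix "gu" already present; 8 new (g, w, g, w, w, u, u, g)
  "guuuwuw" → prefix "guuu" already present; 3 new (w, u, w)
  "aaauau" → prefix "aa" already present; 4 new (a, u, a, u)
  "aawgwgauuuu" → prefix "aawg" already present; 7 new (w, g, a, u, u, u, u)
  "guawwwguu" → prefix "gua" already present; 6 new (w, w, w, g, u, u)
  "aagua" → prefix "aa" already present; 3 new (g, u, a)
Total nodes = 7 + 0 + 3 + 3 + 3 + 6 + 7 + 1 + 0 + 7 + 7 + 2 + 6 + 8 + 3 + 4 + 7 + 6 + 3 = 83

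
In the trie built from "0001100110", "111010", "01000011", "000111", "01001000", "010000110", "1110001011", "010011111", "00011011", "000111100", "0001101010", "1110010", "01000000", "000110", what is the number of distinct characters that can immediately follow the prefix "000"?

Follow the path "000" to its node, then look at its outgoing edges.
Distinct next characters after "000": 1.
That node has 1 child edge.

1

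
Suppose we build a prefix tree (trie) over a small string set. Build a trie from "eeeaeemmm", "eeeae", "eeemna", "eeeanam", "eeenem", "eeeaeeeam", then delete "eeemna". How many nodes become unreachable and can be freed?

3

After clearing the end-marker at "eeemna", prune upward until reaching a node still needed by another word.
The suffix "mna" (3 nodes) is used only by "eeemna"; the node for "eee" still has the child "a", so pruning stops there.
Nodes removed: 3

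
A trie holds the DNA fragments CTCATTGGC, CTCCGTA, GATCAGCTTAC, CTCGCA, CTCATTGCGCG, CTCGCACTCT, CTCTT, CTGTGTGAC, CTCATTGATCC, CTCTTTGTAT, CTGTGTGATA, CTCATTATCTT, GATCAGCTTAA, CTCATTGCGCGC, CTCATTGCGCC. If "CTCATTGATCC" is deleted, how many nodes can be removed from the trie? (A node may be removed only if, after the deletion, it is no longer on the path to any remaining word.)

4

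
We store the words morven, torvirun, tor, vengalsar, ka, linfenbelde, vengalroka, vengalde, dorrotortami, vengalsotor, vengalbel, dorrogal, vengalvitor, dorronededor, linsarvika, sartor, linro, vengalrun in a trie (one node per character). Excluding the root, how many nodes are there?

93

Trace insertions, counting only characters that open a new branch:
  "morven" → 6 new (m, o, r, v, e, n)
  "torvirun" → 8 new (t, o, r, v, i, r, u, n)
  "tor" → prefix "tor" already present; 0 new (none)
  "vengalsar" → 9 new (v, e, n, g, a, l, s, a, r)
  "ka" → 2 new (k, a)
  "linfenbelde" → 11 new (l, i, n, f, e, n, b, e, l, d, e)
  "vengalroka" → prefix "vengal" already present; 4 new (r, o, k, a)
  "vengalde" → prefix "vengal" already present; 2 new (d, e)
  "dorrotortami" → 12 new (d, o, r, r, o, t, o, r, t, a, m, i)
  "vengalsotor" → prefix "vengals" already present; 4 new (o, t, o, r)
  "vengalbel" → prefix "vengal" already present; 3 new (b, e, l)
  "dorrogal" → prefix "dorro" already present; 3 new (g, a, l)
  "vengalvitor" → prefix "vengal" already present; 5 new (v, i, t, o, r)
  "dorronededor" → prefix "dorro" already present; 7 new (n, e, d, e, d, o, r)
  "linsarvika" → prefix "lin" already present; 7 new (s, a, r, v, i, k, a)
  "sartor" → 6 new (s, a, r, t, o, r)
  "linro" → prefix "lin" already present; 2 new (r, o)
  "vengalrun" → prefix "vengalr" already present; 2 new (u, n)
Total nodes = 6 + 8 + 0 + 9 + 2 + 11 + 4 + 2 + 12 + 4 + 3 + 3 + 5 + 7 + 7 + 6 + 2 + 2 = 93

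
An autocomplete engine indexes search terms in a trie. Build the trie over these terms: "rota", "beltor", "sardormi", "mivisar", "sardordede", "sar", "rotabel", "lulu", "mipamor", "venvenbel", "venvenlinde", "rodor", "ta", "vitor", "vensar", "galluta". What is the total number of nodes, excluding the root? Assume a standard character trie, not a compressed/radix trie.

74

Insert word by word; a character creates a node only if that edge doesn't already exist:
  "rota" → 4 new (r, o, t, a)
  "beltor" → 6 new (b, e, l, t, o, r)
  "sardormi" → 8 new (s, a, r, d, o, r, m, i)
  "mivisar" → 7 new (m, i, v, i, s, a, r)
  "sardordede" → prefix "sardor" already present; 4 new (d, e, d, e)
  "sar" → prefix "sar" already present; 0 new (none)
  "rotabel" → prefix "rota" already present; 3 new (b, e, l)
  "lulu" → 4 new (l, u, l, u)
  "mipamor" → prefix "mi" already present; 5 new (p, a, m, o, r)
  "venvenbel" → 9 new (v, e, n, v, e, n, b, e, l)
  "venvenlinde" → prefix "venven" already present; 5 new (l, i, n, d, e)
  "rodor" → prefix "ro" already present; 3 new (d, o, r)
  "ta" → 2 new (t, a)
  "vitor" → prefix "v" already present; 4 new (i, t, o, r)
  "vensar" → prefix "ven" already present; 3 new (s, a, r)
  "galluta" → 7 new (g, a, l, l, u, t, a)
Total nodes = 4 + 6 + 8 + 7 + 4 + 0 + 3 + 4 + 5 + 9 + 5 + 3 + 2 + 4 + 3 + 7 = 74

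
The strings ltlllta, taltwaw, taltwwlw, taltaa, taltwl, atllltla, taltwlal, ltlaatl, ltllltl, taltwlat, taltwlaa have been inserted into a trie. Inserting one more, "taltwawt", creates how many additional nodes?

1

"taltwaw" is already a path in the trie; the remaining "t" must be added.
Each of the 1 remaining characters creates one node.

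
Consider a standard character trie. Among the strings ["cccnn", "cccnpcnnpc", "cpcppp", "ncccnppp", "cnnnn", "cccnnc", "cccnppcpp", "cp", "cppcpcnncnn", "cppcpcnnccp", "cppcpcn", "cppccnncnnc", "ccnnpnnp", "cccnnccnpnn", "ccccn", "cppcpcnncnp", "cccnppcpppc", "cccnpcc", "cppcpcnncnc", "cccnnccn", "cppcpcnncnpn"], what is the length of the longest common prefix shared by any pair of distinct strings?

The deepest shared node is where two words last agree before diverging.
e.g. "cppcpcnncnp" and "cppcpcnncnpn" share the prefix "cppcpcnncnp" of length 11; no pair shares a longer one.
Longest shared-prefix length: 11

11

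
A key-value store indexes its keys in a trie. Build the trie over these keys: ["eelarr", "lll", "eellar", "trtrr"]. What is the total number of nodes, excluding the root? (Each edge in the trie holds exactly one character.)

Trie structure (* marks end of a word):
(root)
├─ e
│  └─ e
│     └─ l
│        ├─ a
│        │  └─ r
│        │     └─ r *
│        └─ l
│           └─ a
│              └─ r *
├─ l
│  └─ l
│     └─ l *
└─ t
   └─ r
      └─ t
         └─ r
            └─ r *
Counting every labelled node above: 17.

17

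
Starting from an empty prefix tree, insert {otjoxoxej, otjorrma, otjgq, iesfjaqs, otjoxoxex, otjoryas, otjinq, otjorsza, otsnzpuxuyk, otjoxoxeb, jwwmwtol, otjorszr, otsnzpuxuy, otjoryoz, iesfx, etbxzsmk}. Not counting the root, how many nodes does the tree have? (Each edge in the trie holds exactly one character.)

63

For each word, the new-node count is its length minus the longest prefix already in the trie:
  "otjoxoxej" → 9 new (o, t, j, o, x, o, x, e, j)
  "otjorrma" → prefix "otjo" already present; 4 new (r, r, m, a)
  "otjgq" → prefix "otj" already present; 2 new (g, q)
  "iesfjaqs" → 8 new (i, e, s, f, j, a, q, s)
  "otjoxoxex" → prefix "otjoxoxe" already present; 1 new (x)
  "otjoryas" → prefix "otjor" already present; 3 new (y, a, s)
  "otjinq" → prefix "otj" already present; 3 new (i, n, q)
  "otjorsza" → prefix "otjor" already present; 3 new (s, z, a)
  "otsnzpuxuyk" → prefix "ot" already present; 9 new (s, n, z, p, u, x, u, y, k)
  "otjoxoxeb" → prefix "otjoxoxe" already present; 1 new (b)
  "jwwmwtol" → 8 new (j, w, w, m, w, t, o, l)
  "otjorszr" → prefix "otjorsz" already present; 1 new (r)
  "otsnzpuxuy" → prefix "otsnzpuxuy" already present; 0 new (none)
  "otjoryoz" → prefix "otjory" already present; 2 new (o, z)
  "iesfx" → prefix "iesf" already present; 1 new (x)
  "etbxzsmk" → 8 new (e, t, b, x, z, s, m, k)
Total nodes = 9 + 4 + 2 + 8 + 1 + 3 + 3 + 3 + 9 + 1 + 8 + 1 + 0 + 2 + 1 + 8 = 63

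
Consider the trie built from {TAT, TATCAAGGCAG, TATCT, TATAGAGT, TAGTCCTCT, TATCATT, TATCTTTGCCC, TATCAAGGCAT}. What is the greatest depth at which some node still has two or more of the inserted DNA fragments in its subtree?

10

Look for the deepest trie node that still has at least two words in its subtree.
e.g. "TATCAAGGCAG" and "TATCAAGGCAT" share the prefix "TATCAAGGCA" of length 10; no pair shares a longer one.
Longest shared-prefix length: 10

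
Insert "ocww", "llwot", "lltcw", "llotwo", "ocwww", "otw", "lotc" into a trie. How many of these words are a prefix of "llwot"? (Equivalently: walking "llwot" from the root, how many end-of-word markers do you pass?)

Walk "llwot" from the root; an end-of-word marker is hit whenever a stored word is a prefix of "llwot".
Prefixes of the query that are stored words: "llwot"
Count: 1

1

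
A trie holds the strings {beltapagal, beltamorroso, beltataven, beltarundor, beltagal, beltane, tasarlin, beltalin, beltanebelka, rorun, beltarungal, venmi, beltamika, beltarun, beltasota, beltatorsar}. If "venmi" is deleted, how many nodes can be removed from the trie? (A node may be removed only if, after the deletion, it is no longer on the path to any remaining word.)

5

Walk "venmi" from the leaf back toward the root, removing each node that no remaining word uses.
No other word shares any prefix with "venmi", so all 5 of its nodes go.
Nodes removed: 5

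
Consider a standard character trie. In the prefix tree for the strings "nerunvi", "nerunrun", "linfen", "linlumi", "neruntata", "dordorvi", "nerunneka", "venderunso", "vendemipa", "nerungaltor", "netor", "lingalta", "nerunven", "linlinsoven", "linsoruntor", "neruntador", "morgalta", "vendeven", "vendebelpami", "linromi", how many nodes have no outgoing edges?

Leaves are exactly the stored words that no other stored word extends.
Those words: "dordorvi", "linfen", "lingalta", "linlinsoven", "linlumi", "linromi", "linsoruntor", "morgalta", "nerungaltor", "nerunneka", "nerunrun", "neruntador", "neruntata", "nerunven", "nerunvi", "netor", "vendebelpami", "vendemipa", "venderunso", "vendeven"
Leaf count: 20

20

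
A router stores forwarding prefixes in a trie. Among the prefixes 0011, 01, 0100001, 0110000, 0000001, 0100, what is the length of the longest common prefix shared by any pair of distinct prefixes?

The deepest shared node is where two words last agree before diverging.
"0100" and "0100001" agree on "0100" (4 characters) before diverging; nothing deeper is shared.
Longest shared-prefix length: 4

4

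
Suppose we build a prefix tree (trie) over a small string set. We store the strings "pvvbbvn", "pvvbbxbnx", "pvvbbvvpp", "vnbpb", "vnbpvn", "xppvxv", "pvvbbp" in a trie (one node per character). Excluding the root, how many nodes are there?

Trace insertions, counting only characters that open a new branch:
  "pvvbbvn" → 7 new (p, v, v, b, b, v, n)
  "pvvbbxbnx" → prefix "pvvbb" already present; 4 new (x, b, n, x)
  "pvvbbvvpp" → prefix "pvvbbv" already present; 3 new (v, p, p)
  "vnbpb" → 5 new (v, n, b, p, b)
  "vnbpvn" → prefix "vnbp" already present; 2 new (v, n)
  "xppvxv" → 6 new (x, p, p, v, x, v)
  "pvvbbp" → prefix "pvvbb" already present; 1 new (p)
Total nodes = 7 + 4 + 3 + 5 + 2 + 6 + 1 = 28

28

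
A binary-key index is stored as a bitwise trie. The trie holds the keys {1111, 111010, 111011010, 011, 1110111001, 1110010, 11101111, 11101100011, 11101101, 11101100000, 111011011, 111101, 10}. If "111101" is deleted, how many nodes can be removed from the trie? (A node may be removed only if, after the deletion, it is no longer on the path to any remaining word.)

Walk "111101" from the leaf back toward the root, removing each node that no remaining word uses.
The suffix "01" (2 nodes) is used only by "111101"; "1111" is itself a stored word, so pruning stops there.
Nodes removed: 2

2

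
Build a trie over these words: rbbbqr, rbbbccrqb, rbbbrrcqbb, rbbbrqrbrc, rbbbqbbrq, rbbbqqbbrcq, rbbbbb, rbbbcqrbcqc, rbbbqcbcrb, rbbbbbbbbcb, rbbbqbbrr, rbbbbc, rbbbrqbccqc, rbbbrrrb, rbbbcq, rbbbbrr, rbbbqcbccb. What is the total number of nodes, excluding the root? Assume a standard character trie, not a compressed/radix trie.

63

For each word, the new-node count is its length minus the longest prefix already in the trie:
  "rbbbqr" → 6 new (r, b, b, b, q, r)
  "rbbbccrqb" → prefix "rbbb" already present; 5 new (c, c, r, q, b)
  "rbbbrrcqbb" → prefix "rbbb" already present; 6 new (r, r, c, q, b, b)
  "rbbbrqrbrc" → prefix "rbbbr" already present; 5 new (q, r, b, r, c)
  "rbbbqbbrq" → prefix "rbbbq" already present; 4 new (b, b, r, q)
  "rbbbqqbbrcq" → prefix "rbbbq" already present; 6 new (q, b, b, r, c, q)
  "rbbbbb" → prefix "rbbb" already present; 2 new (b, b)
  "rbbbcqrbcqc" → prefix "rbbbc" already present; 6 new (q, r, b, c, q, c)
  "rbbbqcbcrb" → prefix "rbbbq" already present; 5 new (c, b, c, r, b)
  "rbbbbbbbbcb" → prefix "rbbbbb" already present; 5 new (b, b, b, c, b)
  "rbbbqbbrr" → prefix "rbbbqbbr" already present; 1 new (r)
  "rbbbbc" → prefix "rbbbb" already present; 1 new (c)
  "rbbbrqbccqc" → prefix "rbbbrq" already present; 5 new (b, c, c, q, c)
  "rbbbrrrb" → prefix "rbbbrr" already present; 2 new (r, b)
  "rbbbcq" → prefix "rbbbcq" already present; 0 new (none)
  "rbbbbrr" → prefix "rbbbb" already present; 2 new (r, r)
  "rbbbqcbccb" → prefix "rbbbqcbc" already present; 2 new (c, b)
Total nodes = 6 + 5 + 6 + 5 + 4 + 6 + 2 + 6 + 5 + 5 + 1 + 1 + 5 + 2 + 0 + 2 + 2 = 63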